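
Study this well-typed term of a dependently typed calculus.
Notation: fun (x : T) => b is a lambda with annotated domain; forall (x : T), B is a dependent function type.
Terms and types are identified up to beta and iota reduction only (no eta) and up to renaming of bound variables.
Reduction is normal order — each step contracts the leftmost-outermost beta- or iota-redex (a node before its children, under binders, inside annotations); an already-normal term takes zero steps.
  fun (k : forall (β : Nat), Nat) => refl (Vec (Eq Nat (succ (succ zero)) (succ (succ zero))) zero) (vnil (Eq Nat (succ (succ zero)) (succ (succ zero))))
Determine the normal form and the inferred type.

normal form:
  fun (k : forall (β : Nat), Nat) => refl (Vec (Eq Nat (succ (succ zero)) (succ (succ zero))) zero) (vnil (Eq Nat (succ (succ zero)) (succ (succ zero))))
type:
  forall (k : forall (β : Nat), Nat), Eq (Vec (Eq Nat (succ (succ zero)) (succ (succ zero))) zero) (vnil (Eq Nat (succ (succ zero)) (succ (succ zero)))) (vnil (Eq Nat (succ (succ zero)) (succ (succ zero))))
observation: no redex remains anywhere in the term; it is its own normal form.


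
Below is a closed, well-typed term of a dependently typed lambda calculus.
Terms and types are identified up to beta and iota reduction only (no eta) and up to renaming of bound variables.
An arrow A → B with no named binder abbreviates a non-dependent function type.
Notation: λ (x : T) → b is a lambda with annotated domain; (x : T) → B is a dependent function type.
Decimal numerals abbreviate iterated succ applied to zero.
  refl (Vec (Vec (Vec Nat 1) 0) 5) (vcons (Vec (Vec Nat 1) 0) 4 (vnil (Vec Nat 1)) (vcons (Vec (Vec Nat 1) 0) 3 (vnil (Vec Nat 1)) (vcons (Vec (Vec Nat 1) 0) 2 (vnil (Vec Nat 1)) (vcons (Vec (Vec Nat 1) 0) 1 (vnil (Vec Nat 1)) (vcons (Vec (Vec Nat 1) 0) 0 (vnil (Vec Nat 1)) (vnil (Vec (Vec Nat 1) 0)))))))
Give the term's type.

the term's type:
  Eq (Vec (Vec (Vec Nat 1) 0) 5) (vcons (Vec (Vec Nat 1) 0) 4 (vnil (Vec Nat 1)) (vcons (Vec (Vec Nat 1) 0) 3 (vnil (Vec Nat 1)) (vcons (Vec (Vec Nat 1) 0) 2 (vnil (Vec Nat 1)) (vcons (Vec (Vec Nat 1) 0) 1 (vnil (Vec Nat 1)) (vcons (Vec (Vec Nat 1) 0) 0 (vnil (Vec Nat 1)) (vnil (Vec (Vec Nat 1) 0))))))) (vcons (Vec (Vec Nat 1) 0) 4 (vnil (Vec Nat 1)) (vcons (Vec (Vec Nat 1) 0) 3 (vnil (Vec Nat 1)) (vcons (Vec (Vec Nat 1) 0) 2 (vnil (Vec Nat 1)) (vcons (Vec (Vec Nat 1) 0) 1 (vnil (Vec Nat 1)) (vcons (Vec (Vec Nat 1) 0) 0 (vnil (Vec Nat 1)) (vnil (Vec (Vec Nat 1) 0)))))))


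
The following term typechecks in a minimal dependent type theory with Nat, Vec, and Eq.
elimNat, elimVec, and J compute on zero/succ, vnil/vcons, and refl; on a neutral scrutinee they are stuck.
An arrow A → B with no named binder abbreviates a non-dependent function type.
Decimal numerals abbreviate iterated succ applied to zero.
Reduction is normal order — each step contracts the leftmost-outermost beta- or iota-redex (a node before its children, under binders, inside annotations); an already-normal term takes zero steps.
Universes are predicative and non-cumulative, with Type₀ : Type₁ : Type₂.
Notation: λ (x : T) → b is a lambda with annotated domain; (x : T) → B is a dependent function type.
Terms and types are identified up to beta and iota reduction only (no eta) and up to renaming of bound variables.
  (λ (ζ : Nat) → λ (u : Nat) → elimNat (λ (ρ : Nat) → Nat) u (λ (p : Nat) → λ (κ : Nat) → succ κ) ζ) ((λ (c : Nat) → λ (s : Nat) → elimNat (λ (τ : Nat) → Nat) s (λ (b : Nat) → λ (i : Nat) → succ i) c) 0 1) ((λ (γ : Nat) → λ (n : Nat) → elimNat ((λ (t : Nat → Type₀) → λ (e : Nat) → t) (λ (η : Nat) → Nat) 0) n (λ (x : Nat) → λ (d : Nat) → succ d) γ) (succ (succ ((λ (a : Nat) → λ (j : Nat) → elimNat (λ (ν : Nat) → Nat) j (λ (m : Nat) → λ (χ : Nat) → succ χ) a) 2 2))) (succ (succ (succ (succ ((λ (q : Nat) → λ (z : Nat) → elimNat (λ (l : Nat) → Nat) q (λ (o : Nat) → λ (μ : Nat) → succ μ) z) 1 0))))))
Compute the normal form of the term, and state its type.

normal form:
  12
inferred type:
  Nat


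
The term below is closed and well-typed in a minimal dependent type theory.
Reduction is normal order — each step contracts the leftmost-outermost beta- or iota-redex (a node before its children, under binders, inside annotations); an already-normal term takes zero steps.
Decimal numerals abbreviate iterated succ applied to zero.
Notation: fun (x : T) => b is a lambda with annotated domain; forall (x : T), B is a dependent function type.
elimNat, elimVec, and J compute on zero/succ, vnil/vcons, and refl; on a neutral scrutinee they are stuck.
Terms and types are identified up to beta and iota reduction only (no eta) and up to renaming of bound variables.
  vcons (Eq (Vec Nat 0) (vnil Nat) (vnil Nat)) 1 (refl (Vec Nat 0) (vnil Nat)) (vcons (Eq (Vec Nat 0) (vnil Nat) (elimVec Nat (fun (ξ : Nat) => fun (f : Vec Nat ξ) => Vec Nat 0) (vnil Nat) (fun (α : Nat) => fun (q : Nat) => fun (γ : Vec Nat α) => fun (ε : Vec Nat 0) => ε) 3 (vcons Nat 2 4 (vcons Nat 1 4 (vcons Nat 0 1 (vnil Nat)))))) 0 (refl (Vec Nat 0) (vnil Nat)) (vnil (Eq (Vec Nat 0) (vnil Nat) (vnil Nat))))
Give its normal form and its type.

normal form:
  vcons (Eq (Vec Nat 0) (vnil Nat) (vnil Nat)) 1 (refl (Vec Nat 0) (vnil Nat)) (vcons (Eq (Vec Nat 0) (vnil Nat) (vnil Nat)) 0 (refl (Vec Nat 0) (vnil Nat)) (vnil (Eq (Vec Nat 0) (vnil Nat) (vnil Nat))))
the term's type:
  Vec (Eq (Vec Nat 0) (vnil Nat) (vnil Nat)) 2


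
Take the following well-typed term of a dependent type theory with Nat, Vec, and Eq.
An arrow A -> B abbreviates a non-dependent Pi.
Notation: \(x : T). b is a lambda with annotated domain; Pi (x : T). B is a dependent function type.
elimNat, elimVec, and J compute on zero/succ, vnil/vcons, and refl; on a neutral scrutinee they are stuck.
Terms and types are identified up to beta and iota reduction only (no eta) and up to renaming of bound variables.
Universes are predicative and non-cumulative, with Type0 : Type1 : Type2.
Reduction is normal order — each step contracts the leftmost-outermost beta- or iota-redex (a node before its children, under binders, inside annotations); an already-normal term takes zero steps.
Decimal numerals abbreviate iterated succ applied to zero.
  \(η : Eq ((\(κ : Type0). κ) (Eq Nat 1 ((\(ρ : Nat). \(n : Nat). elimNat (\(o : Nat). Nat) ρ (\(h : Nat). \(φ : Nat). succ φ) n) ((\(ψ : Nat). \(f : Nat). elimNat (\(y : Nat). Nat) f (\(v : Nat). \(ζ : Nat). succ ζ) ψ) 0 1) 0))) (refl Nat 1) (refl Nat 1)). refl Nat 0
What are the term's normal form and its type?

reduced normal form:
  \(η : Eq (Eq Nat 1 1) (refl Nat 1) (refl Nat 1)). refl Nat 0
the term's type:
  Eq (Eq Nat 1 1) (refl Nat 1) (refl Nat 1) -> Eq Nat 0 0
observation: 7 normal-order steps normalize the term, beginning with a beta-redex.


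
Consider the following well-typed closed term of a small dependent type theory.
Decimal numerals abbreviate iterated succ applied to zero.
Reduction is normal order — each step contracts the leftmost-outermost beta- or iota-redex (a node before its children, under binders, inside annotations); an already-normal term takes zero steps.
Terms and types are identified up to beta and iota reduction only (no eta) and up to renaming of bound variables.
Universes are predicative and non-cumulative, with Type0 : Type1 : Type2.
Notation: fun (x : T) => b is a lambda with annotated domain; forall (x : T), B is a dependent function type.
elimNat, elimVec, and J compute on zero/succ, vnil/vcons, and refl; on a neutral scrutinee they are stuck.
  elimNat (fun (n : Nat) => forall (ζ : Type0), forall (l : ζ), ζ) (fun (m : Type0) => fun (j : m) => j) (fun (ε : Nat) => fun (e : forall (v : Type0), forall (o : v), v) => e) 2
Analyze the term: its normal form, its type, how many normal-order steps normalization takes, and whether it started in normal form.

normal form:
  fun (n : Type0) => fun (ζ : n) => ζ
the term's type:
  forall (n : Type0), forall (ζ : n), n
steps to reach normal form (normal order): 7
term was already normal: no
first contracted redex: an elimNat iota-redex


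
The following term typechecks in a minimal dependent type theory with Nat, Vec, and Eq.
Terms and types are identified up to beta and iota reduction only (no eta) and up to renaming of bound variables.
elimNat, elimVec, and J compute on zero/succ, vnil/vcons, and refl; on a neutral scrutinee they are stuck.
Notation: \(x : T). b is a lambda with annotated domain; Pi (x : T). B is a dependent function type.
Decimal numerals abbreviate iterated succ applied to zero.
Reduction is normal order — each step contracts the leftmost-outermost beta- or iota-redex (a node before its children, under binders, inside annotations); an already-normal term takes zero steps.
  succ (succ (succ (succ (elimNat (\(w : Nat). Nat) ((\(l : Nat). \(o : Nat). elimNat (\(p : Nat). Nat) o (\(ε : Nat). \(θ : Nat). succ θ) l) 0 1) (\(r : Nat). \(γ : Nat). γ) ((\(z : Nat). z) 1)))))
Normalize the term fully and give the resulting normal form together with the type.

normal form:
  5
inferred type:
  Nat


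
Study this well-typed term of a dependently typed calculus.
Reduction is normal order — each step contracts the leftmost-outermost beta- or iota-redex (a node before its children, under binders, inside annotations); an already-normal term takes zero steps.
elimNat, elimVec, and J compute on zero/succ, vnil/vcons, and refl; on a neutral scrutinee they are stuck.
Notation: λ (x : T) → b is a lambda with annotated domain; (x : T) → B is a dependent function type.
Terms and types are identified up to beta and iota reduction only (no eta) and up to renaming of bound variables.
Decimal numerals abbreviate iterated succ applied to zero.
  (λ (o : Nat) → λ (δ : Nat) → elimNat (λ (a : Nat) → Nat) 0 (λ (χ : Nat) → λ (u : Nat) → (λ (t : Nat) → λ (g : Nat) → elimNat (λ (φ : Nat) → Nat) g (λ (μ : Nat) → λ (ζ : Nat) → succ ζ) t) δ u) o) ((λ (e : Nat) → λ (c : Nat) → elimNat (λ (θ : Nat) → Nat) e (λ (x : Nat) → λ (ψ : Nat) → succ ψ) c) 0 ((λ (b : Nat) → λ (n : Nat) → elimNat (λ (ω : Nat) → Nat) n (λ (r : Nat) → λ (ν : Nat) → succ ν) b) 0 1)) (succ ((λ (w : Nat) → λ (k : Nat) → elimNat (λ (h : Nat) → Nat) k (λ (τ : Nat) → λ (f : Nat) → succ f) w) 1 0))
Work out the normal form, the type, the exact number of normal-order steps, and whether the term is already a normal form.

resulting normal form:
  2
the term's type:
  Nat
steps to reach normal form (normal order): 30
started in normal form: no
first redex: a beta-redex


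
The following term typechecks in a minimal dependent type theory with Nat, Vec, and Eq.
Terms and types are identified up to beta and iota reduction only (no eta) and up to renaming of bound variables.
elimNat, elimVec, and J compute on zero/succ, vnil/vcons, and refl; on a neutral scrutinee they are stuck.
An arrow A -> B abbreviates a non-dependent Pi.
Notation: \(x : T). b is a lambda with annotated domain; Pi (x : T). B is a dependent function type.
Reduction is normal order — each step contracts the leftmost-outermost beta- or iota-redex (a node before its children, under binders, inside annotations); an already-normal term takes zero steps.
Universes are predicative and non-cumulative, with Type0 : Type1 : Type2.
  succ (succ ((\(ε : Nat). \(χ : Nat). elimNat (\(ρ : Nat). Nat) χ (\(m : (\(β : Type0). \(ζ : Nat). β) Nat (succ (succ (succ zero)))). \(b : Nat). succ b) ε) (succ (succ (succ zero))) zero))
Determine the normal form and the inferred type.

reduced normal form:
  succ (succ (succ (succ (succ zero))))
inferred type:
  Nat
observation: contracting a beta-redex first, the term normalizes in 12 steps.


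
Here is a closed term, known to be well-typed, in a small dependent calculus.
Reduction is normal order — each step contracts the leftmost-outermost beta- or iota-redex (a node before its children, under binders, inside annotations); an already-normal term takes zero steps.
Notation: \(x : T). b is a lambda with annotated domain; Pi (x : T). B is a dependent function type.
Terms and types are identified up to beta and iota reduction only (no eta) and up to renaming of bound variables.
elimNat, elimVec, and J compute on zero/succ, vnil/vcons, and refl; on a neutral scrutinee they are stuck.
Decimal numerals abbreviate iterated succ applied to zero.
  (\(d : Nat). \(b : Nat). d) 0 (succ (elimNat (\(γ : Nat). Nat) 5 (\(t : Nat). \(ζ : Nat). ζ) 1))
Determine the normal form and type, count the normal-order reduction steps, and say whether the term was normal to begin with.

resulting normal form:
  0
type:
  Nat
steps to reach normal form (normal order): 2
started in normal form: no
first contracted redex: a beta-redex


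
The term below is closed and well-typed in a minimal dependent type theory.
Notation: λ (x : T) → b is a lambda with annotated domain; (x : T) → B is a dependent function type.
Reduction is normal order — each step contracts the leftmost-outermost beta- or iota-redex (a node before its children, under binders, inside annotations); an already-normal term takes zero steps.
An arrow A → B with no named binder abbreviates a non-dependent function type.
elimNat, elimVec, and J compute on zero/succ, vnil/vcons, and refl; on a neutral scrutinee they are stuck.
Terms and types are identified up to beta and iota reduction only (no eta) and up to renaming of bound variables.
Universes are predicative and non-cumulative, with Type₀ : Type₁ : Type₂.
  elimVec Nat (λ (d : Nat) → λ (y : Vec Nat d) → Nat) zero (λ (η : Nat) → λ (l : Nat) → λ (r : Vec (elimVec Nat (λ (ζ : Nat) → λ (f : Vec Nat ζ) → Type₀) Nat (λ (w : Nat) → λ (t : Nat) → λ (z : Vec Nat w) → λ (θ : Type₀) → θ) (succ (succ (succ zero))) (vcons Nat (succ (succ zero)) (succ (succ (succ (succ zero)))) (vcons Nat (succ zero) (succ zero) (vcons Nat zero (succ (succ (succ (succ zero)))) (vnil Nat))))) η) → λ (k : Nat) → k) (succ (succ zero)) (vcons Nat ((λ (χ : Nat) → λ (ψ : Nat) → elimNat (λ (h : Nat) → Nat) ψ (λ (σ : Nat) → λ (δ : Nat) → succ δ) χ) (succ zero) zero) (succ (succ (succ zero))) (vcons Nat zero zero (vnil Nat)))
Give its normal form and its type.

reduced normal form:
  zero
the term's type:
  Nat
observation: contracting an elimVec iota-redex first, the term normalizes in 11 steps.


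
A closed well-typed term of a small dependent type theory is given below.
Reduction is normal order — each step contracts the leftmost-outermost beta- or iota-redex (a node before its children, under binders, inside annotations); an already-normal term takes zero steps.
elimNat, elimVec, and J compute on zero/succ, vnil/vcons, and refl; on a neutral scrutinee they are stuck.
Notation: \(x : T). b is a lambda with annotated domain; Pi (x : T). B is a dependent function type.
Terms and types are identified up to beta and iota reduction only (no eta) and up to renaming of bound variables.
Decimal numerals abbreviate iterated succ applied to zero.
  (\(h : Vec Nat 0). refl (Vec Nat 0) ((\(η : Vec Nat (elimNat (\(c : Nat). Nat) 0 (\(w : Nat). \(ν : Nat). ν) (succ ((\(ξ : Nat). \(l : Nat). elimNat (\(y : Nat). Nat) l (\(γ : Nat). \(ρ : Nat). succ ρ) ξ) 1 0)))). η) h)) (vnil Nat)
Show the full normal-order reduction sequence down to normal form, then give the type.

normal-order reduction:
  (\(h : Vec Nat 0). refl (Vec Nat 0) ((\(η : Vec Nat (elimNat (\(c : Nat). Nat) 0 (\(w : Nat). \(ν : Nat). ν) (succ ((\(ξ : Nat). \(l : Nat). elimNat (\(y : Nat). Nat) l (\(γ : Nat). \(ρ : Nat). succ ρ) ξ) 1 0)))). η) h)) (vnil Nat)
  ~> refl (Vec Nat 0) ((\(h : Vec Nat (elimNat (\(η : Nat). Nat) 0 (\(c : Nat). \(w : Nat). w) (succ ((\(ν : Nat). \(ξ : Nat). elimNat (\(l : Nat). Nat) ξ (\(y : Nat). \(γ : Nat). succ γ) ν) 1 0)))). h) (vnil Nat))
  ~> refl (Vec Nat 0) (vnil Nat)
type:
  Eq (Vec Nat 0) (vnil Nat) (vnil Nat)


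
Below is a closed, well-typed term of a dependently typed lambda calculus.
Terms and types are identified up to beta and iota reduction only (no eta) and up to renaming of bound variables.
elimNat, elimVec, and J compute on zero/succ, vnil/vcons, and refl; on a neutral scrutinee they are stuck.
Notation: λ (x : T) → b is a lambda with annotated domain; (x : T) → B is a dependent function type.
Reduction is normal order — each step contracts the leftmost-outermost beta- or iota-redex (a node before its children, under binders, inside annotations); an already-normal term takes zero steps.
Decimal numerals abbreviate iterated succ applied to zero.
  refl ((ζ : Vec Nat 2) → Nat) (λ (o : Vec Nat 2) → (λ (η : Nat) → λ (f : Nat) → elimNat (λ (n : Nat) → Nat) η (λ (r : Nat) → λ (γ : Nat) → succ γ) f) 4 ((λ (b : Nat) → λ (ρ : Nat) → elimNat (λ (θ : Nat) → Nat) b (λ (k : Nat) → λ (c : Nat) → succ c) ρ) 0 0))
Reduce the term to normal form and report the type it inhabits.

reduced normal form:
  refl ((ζ : Vec Nat 2) → Nat) (λ (o : Vec Nat 2) → 4)
type:
  Eq ((ζ : Vec Nat 2) → Nat) (λ (o : Vec Nat 2) → 4) (λ (η : Vec Nat 2) → 4)


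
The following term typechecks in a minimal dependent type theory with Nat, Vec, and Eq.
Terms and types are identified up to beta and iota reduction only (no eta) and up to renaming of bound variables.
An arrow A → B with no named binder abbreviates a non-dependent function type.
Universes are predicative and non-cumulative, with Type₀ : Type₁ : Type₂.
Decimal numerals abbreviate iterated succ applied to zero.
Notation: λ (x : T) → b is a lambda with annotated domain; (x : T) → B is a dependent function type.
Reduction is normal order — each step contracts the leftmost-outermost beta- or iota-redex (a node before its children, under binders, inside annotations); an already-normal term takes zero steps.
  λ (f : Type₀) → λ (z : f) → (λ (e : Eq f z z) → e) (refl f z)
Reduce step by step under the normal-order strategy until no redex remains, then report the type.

normal-order reduction sequence:
  λ (f : Type₀) → λ (z : f) → (λ (e : Eq f z z) → e) (refl f z)
  ~> λ (f : Type₀) → λ (z : f) → refl f z
the term's type:
  (f : Type₀) → (z : f) → Eq f z z


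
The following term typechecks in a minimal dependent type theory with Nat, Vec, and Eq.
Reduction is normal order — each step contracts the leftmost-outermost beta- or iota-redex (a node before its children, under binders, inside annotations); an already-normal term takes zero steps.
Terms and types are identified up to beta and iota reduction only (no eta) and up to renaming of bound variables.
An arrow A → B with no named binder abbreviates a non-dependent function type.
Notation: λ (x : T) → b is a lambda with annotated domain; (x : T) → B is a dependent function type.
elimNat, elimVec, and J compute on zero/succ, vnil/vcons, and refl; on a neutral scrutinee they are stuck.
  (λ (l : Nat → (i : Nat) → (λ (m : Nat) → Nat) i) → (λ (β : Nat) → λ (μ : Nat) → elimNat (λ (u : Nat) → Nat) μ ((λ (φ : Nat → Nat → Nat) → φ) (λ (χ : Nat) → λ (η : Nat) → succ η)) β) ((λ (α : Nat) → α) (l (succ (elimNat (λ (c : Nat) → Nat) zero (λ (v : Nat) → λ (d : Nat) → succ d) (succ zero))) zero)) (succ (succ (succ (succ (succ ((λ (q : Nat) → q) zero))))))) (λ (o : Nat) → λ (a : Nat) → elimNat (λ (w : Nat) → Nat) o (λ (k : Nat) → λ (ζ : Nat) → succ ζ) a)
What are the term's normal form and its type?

reduced normal form:
  succ (succ (succ (succ (succ (succ (succ zero))))))
type:
  Nat


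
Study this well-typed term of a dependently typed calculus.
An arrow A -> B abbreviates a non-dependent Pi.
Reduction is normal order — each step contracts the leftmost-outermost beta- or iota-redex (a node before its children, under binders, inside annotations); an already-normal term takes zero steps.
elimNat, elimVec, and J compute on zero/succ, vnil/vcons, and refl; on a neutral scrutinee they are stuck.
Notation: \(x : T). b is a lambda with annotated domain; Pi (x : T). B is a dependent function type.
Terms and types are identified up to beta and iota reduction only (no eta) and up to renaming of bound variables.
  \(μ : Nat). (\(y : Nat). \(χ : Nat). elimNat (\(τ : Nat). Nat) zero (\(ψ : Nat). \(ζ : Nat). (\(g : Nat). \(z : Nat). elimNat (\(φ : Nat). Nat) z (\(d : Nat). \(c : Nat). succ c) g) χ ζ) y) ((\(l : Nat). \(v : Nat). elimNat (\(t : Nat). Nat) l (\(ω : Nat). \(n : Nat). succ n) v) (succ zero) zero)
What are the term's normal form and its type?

resulting normal form:
  \(μ : Nat). \(y : Nat). elimNat (\(χ : Nat). Nat) zero (\(τ : Nat). \(ψ : Nat). succ ψ) y
inferred type:
  Nat -> Nat -> Nat
observation: normalization takes exactly 10 steps under the normal-order strategy.


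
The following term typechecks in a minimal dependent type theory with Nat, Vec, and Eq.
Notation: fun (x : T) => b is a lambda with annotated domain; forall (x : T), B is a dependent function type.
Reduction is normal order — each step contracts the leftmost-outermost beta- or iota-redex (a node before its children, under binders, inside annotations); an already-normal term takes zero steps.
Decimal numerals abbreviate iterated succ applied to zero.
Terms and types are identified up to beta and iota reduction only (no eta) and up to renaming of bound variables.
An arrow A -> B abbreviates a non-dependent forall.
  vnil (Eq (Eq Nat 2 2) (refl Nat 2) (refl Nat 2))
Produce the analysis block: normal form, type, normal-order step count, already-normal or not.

resulting normal form:
  vnil (Eq (Eq Nat 2 2) (refl Nat 2) (refl Nat 2))
inferred type:
  Vec (Eq (Eq Nat 2 2) (refl Nat 2) (refl Nat 2)) 0
steps to reach normal form (normal order): 0
already normal: yes


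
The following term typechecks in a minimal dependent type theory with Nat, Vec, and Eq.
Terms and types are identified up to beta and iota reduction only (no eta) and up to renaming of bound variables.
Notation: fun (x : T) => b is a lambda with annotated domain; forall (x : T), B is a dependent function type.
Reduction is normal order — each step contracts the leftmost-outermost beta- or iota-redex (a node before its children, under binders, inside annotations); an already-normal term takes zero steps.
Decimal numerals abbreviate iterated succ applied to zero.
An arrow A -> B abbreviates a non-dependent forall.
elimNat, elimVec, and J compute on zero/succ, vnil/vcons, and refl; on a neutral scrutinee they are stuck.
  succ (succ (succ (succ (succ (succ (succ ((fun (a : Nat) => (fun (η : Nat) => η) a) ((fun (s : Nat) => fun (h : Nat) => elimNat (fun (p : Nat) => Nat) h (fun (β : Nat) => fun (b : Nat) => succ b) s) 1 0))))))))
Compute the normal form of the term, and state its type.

normal form:
  8
type:
  Nat
observation: contracting a beta-redex first, the term normalizes in 8 steps.


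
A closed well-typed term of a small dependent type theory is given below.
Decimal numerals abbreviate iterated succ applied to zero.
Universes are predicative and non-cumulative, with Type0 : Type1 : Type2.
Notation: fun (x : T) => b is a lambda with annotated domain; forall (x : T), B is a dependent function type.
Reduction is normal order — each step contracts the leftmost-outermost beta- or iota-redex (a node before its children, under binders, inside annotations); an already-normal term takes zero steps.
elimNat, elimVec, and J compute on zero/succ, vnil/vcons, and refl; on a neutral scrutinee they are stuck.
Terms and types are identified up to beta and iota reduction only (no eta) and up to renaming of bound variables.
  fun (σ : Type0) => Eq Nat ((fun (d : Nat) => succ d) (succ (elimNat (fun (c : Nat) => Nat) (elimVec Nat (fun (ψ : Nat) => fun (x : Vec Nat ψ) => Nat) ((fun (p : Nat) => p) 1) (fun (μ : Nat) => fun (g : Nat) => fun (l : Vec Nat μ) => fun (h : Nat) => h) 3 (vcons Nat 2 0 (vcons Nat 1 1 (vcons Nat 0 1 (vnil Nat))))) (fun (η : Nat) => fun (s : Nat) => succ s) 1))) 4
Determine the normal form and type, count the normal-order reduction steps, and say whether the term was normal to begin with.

normal form:
  fun (σ : Type0) => Eq Nat 4 4
type:
  forall (σ : Type0), Type0
steps to reach normal form (normal order): 22
already normal: no
first contracted redex: a beta-redex


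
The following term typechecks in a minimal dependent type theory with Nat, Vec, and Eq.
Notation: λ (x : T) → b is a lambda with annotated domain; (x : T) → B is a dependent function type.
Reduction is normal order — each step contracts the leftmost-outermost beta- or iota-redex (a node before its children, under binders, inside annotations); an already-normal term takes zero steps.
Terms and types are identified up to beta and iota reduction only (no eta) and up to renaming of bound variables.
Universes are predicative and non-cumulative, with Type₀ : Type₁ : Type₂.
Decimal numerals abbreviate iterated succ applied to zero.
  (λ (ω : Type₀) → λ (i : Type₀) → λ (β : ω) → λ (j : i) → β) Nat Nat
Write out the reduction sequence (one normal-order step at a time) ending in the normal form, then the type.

normal-order reduction sequence:
  (λ (ω : Type₀) → λ (i : Type₀) → λ (β : ω) → λ (j : i) → β) Nat Nat
  ~> (λ (ω : Type₀) → λ (i : Nat) → λ (β : ω) → i) Nat
  ~> λ (ω : Nat) → λ (i : Nat) → ω
inferred type:
  (ω : Nat) → (i : Nat) → Nat


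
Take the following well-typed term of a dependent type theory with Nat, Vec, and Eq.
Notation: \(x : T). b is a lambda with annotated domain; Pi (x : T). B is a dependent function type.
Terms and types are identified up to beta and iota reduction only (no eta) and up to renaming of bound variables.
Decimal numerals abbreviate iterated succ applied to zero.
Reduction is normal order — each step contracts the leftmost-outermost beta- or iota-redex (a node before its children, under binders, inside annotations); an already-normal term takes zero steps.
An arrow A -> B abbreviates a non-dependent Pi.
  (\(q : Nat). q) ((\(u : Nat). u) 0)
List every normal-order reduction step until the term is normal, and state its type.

reduction (normal order):
  (\(q : Nat). q) ((\(u : Nat). u) 0)
  ~> (\(q : Nat). q) 0
  ~> 0
the term's type:
  Nat


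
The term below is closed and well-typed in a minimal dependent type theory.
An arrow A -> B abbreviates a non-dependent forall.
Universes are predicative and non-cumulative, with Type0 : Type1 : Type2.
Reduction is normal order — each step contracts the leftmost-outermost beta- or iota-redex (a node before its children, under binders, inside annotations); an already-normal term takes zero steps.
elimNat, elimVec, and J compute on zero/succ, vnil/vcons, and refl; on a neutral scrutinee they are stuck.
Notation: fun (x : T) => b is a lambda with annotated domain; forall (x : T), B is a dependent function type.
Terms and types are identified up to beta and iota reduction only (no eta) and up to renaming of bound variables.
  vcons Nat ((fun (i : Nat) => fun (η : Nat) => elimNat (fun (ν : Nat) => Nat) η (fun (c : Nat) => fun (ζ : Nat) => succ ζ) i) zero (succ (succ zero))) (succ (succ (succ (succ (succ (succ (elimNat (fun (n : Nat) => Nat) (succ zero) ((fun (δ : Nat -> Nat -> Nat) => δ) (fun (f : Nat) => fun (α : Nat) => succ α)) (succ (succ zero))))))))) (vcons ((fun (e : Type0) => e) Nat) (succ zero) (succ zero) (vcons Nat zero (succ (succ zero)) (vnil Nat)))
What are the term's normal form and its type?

reduced normal form:
  vcons Nat (succ (succ zero)) (succ (succ (succ (succ (succ (succ (succ (succ (succ zero))))))))) (vcons Nat (succ zero) (succ zero) (vcons Nat zero (succ (succ zero)) (vnil Nat)))
type:
  Vec Nat (succ (succ (succ zero)))
observation: reduction starts at a beta-redex, and 13 normal-order steps reach the normal form.


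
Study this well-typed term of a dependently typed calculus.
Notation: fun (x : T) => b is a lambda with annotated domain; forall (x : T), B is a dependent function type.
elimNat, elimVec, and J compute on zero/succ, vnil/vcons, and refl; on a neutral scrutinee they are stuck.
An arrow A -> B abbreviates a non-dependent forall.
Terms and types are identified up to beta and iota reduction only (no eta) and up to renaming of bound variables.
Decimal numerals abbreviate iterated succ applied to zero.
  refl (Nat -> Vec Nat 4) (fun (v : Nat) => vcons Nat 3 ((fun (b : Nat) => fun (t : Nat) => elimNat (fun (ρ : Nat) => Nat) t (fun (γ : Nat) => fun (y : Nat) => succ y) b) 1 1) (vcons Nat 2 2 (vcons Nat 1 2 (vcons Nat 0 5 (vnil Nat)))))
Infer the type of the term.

type:
  Eq (Nat -> Vec Nat 4) (fun (v : Nat) => vcons Nat 3 2 (vcons Nat 2 2 (vcons Nat 1 2 (vcons Nat 0 5 (vnil Nat))))) (fun (b : Nat) => vcons Nat 3 2 (vcons Nat 2 2 (vcons Nat 1 2 (vcons Nat 0 5 (vnil Nat)))))


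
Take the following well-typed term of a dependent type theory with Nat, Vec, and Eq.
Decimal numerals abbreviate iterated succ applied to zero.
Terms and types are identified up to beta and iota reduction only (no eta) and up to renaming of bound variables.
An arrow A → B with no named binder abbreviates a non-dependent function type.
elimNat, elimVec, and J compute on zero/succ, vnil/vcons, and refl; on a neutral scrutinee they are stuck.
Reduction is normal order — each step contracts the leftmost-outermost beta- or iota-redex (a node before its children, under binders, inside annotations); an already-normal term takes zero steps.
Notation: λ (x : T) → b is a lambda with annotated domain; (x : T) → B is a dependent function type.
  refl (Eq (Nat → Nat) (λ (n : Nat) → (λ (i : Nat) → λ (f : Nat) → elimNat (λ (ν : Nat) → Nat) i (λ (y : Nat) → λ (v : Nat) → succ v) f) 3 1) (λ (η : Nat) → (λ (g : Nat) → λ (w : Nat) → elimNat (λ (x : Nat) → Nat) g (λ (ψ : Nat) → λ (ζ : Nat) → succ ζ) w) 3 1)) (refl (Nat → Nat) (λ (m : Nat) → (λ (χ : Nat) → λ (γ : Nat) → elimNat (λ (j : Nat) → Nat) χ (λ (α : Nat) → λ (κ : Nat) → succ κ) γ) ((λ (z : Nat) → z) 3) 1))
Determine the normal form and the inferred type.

normal form:
  refl (Eq (Nat → Nat) (λ (n : Nat) → 4) (λ (i : Nat) → 4)) (refl (Nat → Nat) (λ (f : Nat) → 4))
the term's type:
  Eq (Eq (Nat → Nat) (λ (n : Nat) → 4) (λ (i : Nat) → 4)) (refl (Nat → Nat) (λ (f : Nat) → 4)) (refl (Nat → Nat) (λ (ν : Nat) → 4))
observation: reduction starts at a beta-redex, and 19 normal-order steps reach the normal form.


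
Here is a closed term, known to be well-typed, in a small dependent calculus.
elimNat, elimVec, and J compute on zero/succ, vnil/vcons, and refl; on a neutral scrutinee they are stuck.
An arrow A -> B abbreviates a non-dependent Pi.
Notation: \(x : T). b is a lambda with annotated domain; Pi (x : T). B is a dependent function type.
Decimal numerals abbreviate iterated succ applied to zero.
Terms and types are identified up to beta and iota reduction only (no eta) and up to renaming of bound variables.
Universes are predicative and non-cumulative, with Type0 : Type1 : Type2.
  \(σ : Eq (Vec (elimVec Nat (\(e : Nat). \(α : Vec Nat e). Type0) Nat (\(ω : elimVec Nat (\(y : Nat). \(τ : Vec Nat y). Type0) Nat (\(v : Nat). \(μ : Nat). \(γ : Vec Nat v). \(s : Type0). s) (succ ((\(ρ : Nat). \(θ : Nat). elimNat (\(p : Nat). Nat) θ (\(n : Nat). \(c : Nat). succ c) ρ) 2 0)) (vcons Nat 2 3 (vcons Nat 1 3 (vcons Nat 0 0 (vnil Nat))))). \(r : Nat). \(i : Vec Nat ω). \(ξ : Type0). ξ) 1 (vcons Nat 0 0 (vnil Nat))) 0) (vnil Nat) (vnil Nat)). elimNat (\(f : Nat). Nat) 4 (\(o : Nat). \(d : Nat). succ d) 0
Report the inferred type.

inferred type:
  Eq (Vec Nat 0) (vnil Nat) (vnil Nat) -> Nat


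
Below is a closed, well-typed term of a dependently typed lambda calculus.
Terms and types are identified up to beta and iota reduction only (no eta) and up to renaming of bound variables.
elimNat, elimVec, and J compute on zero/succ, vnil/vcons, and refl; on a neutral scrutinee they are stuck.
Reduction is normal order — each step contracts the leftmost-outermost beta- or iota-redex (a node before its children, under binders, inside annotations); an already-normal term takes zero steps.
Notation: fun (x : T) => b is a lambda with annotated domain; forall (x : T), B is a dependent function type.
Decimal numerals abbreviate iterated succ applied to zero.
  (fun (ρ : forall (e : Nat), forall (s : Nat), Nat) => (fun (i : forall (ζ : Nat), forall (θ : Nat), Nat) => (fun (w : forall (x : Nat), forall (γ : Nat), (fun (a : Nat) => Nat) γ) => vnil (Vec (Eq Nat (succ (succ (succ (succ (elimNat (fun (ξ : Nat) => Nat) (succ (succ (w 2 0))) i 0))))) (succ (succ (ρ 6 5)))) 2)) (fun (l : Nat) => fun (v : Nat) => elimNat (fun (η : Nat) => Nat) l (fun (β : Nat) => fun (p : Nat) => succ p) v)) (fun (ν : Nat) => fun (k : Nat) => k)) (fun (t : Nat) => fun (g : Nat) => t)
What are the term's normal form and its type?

normal form:
  vnil (Vec (Eq Nat 8 8) 2)
the term's type:
  Vec (Vec (Eq Nat 8 8) 2) 0


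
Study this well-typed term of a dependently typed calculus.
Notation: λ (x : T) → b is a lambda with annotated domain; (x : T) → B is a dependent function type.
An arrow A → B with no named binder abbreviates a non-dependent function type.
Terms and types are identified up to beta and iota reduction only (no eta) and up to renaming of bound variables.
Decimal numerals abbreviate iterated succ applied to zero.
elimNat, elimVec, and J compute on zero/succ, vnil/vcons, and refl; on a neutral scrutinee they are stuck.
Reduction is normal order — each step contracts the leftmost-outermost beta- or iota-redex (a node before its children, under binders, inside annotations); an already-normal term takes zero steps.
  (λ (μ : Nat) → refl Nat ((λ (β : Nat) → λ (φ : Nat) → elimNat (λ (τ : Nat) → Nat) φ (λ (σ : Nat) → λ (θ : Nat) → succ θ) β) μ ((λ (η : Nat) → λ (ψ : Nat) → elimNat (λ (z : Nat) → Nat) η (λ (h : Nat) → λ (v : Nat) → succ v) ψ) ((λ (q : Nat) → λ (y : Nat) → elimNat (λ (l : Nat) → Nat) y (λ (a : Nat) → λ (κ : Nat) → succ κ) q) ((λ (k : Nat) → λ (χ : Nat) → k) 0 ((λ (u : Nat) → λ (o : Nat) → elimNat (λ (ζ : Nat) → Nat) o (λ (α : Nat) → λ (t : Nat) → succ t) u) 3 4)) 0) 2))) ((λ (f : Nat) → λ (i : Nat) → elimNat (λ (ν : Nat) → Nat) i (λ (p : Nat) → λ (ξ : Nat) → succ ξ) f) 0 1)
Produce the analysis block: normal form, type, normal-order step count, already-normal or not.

reduced normal form:
  refl Nat 3
the term's type:
  Eq Nat 3 3
reduction steps (normal order): 24
started in normal form: no
first redex: a beta-redex


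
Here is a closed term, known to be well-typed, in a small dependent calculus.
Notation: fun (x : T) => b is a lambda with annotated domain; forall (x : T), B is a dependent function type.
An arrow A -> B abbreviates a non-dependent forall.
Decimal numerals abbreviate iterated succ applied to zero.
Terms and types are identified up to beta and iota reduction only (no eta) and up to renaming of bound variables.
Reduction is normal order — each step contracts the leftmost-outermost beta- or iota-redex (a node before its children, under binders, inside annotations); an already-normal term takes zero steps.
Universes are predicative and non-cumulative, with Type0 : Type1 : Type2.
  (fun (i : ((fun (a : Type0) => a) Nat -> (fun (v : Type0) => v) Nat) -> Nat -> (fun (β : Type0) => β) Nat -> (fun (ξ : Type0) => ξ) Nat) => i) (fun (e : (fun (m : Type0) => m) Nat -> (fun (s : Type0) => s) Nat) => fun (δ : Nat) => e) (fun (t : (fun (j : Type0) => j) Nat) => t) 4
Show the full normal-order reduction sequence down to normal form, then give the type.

normal-order reduction sequence:
  (fun (i : ((fun (a : Type0) => a) Nat -> (fun (v : Type0) => v) Nat) -> Nat -> (fun (β : Type0) => β) Nat -> (fun (ξ : Type0) => ξ) Nat) => i) (fun (e : (fun (m : Type0) => m) Nat -> (fun (s : Type0) => s) Nat) => fun (δ : Nat) => e) (fun (t : (fun (j : Type0) => j) Nat) => t) 4
  ~> (fun (i : (fun (a : Type0) => a) Nat -> (fun (v : Type0) => v) Nat) => fun (β : Nat) => i) (fun (ξ : (fun (e : Type0) => e) Nat) => ξ) 4
  ~> (fun (i : Nat) => fun (a : (fun (v : Type0) => v) Nat) => a) 4
  ~> fun (i : (fun (a : Type0) => a) Nat) => i
  ~> fun (i : Nat) => i
inferred type:
  Nat -> Nat


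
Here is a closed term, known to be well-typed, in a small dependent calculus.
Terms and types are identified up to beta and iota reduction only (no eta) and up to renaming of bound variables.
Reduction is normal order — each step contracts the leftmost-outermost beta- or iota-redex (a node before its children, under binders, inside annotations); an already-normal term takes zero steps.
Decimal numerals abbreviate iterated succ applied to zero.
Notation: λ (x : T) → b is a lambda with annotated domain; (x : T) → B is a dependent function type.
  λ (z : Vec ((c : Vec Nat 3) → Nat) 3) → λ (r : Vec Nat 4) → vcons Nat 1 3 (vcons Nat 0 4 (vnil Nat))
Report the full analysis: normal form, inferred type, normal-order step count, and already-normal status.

normal form:
  λ (z : Vec ((c : Vec Nat 3) → Nat) 3) → λ (r : Vec Nat 4) → vcons Nat 1 3 (vcons Nat 0 4 (vnil Nat))
type:
  (z : Vec ((c : Vec Nat 3) → Nat) 3) → (r : Vec Nat 4) → Vec Nat 2
steps to reach normal form (normal order): 0
already normal: yes


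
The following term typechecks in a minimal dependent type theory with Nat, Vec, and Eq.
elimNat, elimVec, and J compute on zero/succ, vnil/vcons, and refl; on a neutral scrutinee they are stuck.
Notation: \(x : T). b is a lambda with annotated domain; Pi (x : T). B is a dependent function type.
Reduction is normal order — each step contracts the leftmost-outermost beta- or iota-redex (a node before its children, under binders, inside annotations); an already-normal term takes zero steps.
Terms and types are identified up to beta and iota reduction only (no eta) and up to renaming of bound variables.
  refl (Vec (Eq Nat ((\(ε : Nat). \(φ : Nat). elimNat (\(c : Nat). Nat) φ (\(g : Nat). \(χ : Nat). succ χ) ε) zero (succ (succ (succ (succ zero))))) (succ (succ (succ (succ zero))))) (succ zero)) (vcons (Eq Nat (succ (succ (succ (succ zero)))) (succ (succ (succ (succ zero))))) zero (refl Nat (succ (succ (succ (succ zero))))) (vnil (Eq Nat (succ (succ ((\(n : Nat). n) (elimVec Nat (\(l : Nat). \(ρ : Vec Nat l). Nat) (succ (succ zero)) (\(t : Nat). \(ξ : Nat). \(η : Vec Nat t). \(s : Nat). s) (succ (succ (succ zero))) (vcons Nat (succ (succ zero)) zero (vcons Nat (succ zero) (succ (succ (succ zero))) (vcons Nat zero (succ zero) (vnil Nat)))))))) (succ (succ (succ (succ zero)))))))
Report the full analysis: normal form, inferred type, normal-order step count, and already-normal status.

normal form:
  refl (Vec (Eq Nat (succ (succ (succ (succ zero)))) (succ (succ (succ (succ zero))))) (succ zero)) (vcons (Eq Nat (succ (succ (succ (succ zero)))) (succ (succ (succ (succ zero))))) zero (refl Nat (succ (succ (succ (succ zero))))) (vnil (Eq Nat (succ (succ (succ (succ zero)))) (succ (succ (succ (succ zero)))))))
the term's type:
  Eq (Vec (Eq Nat (succ (succ (succ (succ zero)))) (succ (succ (succ (succ zero))))) (succ zero)) (vcons (Eq Nat (succ (succ (succ (succ zero)))) (succ (succ (succ (succ zero))))) zero (refl Nat (succ (succ (succ (succ zero))))) (vnil (Eq Nat (succ (succ (succ (succ zero)))) (succ (succ (succ (succ zero))))))) (vcons (Eq Nat (succ (succ (succ (succ zero)))) (succ (succ (succ (succ zero))))) zero (refl Nat (succ (succ (succ (succ zero))))) (vnil (Eq Nat (succ (succ (succ (succ zero)))) (succ (succ (succ (succ zero)))))))
normal-order step count: 20
started in normal form: no
first redex: a beta-redex


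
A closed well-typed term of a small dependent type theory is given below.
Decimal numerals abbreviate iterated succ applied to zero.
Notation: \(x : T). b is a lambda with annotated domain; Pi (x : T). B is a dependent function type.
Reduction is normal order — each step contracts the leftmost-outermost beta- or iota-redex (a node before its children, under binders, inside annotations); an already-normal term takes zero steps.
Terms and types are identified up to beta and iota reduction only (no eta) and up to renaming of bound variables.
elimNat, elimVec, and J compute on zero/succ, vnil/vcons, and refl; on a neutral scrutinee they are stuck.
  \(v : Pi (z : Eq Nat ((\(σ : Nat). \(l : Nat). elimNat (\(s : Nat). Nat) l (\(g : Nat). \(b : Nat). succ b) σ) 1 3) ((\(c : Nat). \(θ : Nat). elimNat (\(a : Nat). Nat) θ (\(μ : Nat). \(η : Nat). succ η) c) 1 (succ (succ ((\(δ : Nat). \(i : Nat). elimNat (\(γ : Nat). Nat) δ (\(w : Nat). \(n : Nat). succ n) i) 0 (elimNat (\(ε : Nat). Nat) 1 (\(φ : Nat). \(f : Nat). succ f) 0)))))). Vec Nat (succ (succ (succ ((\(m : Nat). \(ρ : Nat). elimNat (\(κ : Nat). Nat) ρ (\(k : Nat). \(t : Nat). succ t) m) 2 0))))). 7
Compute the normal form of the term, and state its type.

normal form:
  \(v : Pi (z : Eq Nat 4 4). Vec Nat 5). 7
inferred type:
  Pi (v : Pi (z : Eq Nat 4 4). Vec Nat 5). Nat
observation: the term reaches its normal form after 28 normal-order steps.
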